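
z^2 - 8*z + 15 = (z - 5)*(z - 3)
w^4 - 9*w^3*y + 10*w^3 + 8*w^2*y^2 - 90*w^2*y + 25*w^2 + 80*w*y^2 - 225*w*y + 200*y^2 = (w + 5)^2*(w - 8*y)*(w - y)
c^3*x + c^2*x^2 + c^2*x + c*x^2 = c*(c + x)*(c*x + x)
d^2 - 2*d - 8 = (d - 4)*(d + 2)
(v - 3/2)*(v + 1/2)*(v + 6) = v^3 + 5*v^2 - 27*v/4 - 9/2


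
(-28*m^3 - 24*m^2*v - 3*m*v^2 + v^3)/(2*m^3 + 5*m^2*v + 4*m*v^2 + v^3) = (-14*m^2 - 5*m*v + v^2)/(m^2 + 2*m*v + v^2)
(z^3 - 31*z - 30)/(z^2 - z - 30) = z + 1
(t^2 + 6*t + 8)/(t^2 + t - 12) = (t + 2)/(t - 3)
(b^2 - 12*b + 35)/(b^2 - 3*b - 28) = (b - 5)/(b + 4)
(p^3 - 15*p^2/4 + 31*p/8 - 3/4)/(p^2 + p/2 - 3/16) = 2*(2*p^2 - 7*p + 6)/(4*p + 3)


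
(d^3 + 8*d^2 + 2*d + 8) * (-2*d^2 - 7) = -2*d^5 - 16*d^4 - 11*d^3 - 72*d^2 - 14*d - 56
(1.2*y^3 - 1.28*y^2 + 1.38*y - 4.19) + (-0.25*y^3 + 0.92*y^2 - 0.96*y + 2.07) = 0.95*y^3 - 0.36*y^2 + 0.42*y - 2.12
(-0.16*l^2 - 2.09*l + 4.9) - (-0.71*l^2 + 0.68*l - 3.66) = 0.55*l^2 - 2.77*l + 8.56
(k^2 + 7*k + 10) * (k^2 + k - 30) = k^4 + 8*k^3 - 13*k^2 - 200*k - 300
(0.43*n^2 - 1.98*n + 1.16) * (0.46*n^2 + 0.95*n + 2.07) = 0.1978*n^4 - 0.5023*n^3 - 0.4573*n^2 - 2.9966*n + 2.4012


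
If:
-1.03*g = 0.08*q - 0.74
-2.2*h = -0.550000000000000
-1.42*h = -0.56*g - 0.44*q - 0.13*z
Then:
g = 0.0254652301665034*z + 0.72771792360431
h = 0.25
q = -0.327864838393732*z - 0.119368266405485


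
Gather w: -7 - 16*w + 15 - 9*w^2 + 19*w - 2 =-9*w^2 + 3*w + 6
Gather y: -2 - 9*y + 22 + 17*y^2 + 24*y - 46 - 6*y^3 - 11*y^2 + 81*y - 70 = -6*y^3 + 6*y^2 + 96*y - 96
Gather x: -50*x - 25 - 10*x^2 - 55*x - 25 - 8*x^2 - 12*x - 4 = -18*x^2 - 117*x - 54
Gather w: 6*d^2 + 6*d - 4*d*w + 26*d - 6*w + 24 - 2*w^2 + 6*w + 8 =6*d^2 - 4*d*w + 32*d - 2*w^2 + 32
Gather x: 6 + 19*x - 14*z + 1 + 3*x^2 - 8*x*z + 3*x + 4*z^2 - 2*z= 3*x^2 + x*(22 - 8*z) + 4*z^2 - 16*z + 7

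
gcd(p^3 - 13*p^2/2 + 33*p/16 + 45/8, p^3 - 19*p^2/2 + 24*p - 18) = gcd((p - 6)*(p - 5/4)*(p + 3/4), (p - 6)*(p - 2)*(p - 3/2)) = p - 6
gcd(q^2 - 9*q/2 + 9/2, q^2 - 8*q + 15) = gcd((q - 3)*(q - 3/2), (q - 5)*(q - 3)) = q - 3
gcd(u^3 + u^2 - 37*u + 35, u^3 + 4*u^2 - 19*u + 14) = u^2 + 6*u - 7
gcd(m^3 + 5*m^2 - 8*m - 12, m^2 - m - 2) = m^2 - m - 2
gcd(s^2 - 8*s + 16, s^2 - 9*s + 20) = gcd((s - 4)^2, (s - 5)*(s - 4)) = s - 4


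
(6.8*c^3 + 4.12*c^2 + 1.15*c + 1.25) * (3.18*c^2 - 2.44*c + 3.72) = 21.624*c^5 - 3.4904*c^4 + 18.9002*c^3 + 16.4954*c^2 + 1.228*c + 4.65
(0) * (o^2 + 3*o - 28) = 0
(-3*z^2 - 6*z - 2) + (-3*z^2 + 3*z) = -6*z^2 - 3*z - 2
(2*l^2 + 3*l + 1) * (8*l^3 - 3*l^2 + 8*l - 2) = 16*l^5 + 18*l^4 + 15*l^3 + 17*l^2 + 2*l - 2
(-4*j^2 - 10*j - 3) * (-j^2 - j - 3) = 4*j^4 + 14*j^3 + 25*j^2 + 33*j + 9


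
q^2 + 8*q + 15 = (q + 3)*(q + 5)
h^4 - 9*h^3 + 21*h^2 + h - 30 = (h - 5)*(h - 3)*(h - 2)*(h + 1)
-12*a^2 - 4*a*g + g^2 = (-6*a + g)*(2*a + g)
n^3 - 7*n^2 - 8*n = n*(n - 8)*(n + 1)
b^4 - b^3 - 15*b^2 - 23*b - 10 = (b - 5)*(b + 1)^2*(b + 2)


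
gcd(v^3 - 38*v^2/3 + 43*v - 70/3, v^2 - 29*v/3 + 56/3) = v - 7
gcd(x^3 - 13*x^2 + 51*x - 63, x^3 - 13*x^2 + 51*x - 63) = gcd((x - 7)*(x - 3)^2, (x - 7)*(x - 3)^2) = x^3 - 13*x^2 + 51*x - 63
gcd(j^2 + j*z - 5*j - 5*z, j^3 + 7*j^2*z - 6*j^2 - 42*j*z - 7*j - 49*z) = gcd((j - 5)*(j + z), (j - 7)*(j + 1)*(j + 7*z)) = 1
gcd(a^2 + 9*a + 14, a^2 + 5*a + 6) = a + 2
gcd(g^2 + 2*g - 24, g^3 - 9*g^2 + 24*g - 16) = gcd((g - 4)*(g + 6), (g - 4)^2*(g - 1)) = g - 4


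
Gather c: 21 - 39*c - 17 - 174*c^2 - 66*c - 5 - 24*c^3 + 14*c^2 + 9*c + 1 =-24*c^3 - 160*c^2 - 96*c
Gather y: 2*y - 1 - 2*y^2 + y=-2*y^2 + 3*y - 1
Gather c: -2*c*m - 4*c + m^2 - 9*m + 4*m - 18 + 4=c*(-2*m - 4) + m^2 - 5*m - 14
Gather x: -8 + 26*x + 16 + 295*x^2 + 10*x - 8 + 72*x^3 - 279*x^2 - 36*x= 72*x^3 + 16*x^2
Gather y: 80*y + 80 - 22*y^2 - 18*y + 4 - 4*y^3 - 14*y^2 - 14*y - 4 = -4*y^3 - 36*y^2 + 48*y + 80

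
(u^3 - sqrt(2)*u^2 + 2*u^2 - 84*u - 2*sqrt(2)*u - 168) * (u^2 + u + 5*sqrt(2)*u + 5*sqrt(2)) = u^5 + 3*u^4 + 4*sqrt(2)*u^4 - 92*u^3 + 12*sqrt(2)*u^3 - 412*sqrt(2)*u^2 - 282*u^2 - 1260*sqrt(2)*u - 188*u - 840*sqrt(2)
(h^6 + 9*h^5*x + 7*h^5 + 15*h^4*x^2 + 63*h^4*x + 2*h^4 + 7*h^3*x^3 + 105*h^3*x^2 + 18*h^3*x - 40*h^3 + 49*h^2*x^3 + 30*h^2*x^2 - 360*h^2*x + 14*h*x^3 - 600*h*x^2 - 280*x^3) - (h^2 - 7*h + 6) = h^6 + 9*h^5*x + 7*h^5 + 15*h^4*x^2 + 63*h^4*x + 2*h^4 + 7*h^3*x^3 + 105*h^3*x^2 + 18*h^3*x - 40*h^3 + 49*h^2*x^3 + 30*h^2*x^2 - 360*h^2*x - h^2 + 14*h*x^3 - 600*h*x^2 + 7*h - 280*x^3 - 6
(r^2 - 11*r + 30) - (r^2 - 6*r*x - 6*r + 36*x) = 6*r*x - 5*r - 36*x + 30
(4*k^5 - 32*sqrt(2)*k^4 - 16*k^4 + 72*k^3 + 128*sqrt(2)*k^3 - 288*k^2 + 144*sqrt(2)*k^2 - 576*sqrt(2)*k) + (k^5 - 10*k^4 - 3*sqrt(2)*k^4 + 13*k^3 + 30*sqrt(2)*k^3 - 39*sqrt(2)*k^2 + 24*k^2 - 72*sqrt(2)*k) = 5*k^5 - 35*sqrt(2)*k^4 - 26*k^4 + 85*k^3 + 158*sqrt(2)*k^3 - 264*k^2 + 105*sqrt(2)*k^2 - 648*sqrt(2)*k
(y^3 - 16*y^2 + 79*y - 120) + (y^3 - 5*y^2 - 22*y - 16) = 2*y^3 - 21*y^2 + 57*y - 136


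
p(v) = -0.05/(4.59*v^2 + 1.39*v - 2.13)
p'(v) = -0.05*(-9.18*v - 1.39)/(4.59*v^2 + 1.39*v - 2.13)^2 = (0.459*v + 0.0695)/(4.59*v^2 + 1.39*v - 2.13)^2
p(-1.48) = -0.01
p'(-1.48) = -0.02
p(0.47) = 0.11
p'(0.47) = 1.33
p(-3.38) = -0.00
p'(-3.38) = -0.00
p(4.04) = -0.00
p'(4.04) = 0.00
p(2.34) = -0.00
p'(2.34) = 0.00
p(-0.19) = 0.02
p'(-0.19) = -0.00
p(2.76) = -0.00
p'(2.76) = 0.00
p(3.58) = -0.00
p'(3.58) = 0.00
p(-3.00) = -0.00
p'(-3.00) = -0.00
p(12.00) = -0.00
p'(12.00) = 0.00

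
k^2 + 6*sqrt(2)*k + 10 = (k + sqrt(2))*(k + 5*sqrt(2))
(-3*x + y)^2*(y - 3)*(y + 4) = 9*x^2*y^2 + 9*x^2*y - 108*x^2 - 6*x*y^3 - 6*x*y^2 + 72*x*y + y^4 + y^3 - 12*y^2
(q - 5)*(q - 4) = q^2 - 9*q + 20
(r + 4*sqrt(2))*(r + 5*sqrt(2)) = r^2 + 9*sqrt(2)*r + 40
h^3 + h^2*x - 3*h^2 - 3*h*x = h*(h - 3)*(h + x)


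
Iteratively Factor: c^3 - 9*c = (c + 3)*(c^2 - 3*c) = (c - 3)*(c + 3)*(c)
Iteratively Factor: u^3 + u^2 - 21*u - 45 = (u - 5)*(u^2 + 6*u + 9) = (u - 5)*(u + 3)*(u + 3)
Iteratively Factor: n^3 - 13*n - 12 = (n - 4)*(n^2 + 4*n + 3) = (n - 4)*(n + 1)*(n + 3)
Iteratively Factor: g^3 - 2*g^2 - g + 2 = (g - 2)*(g^2 - 1) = (g - 2)*(g + 1)*(g - 1)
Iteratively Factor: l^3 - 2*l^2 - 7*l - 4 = (l - 4)*(l^2 + 2*l + 1) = (l - 4)*(l + 1)*(l + 1)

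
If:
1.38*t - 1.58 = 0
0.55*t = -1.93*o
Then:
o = -0.33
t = 1.14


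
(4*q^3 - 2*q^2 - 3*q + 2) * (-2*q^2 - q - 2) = -8*q^5 + 3*q^2 + 4*q - 4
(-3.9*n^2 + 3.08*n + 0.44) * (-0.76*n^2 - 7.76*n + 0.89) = 2.964*n^4 + 27.9232*n^3 - 27.7062*n^2 - 0.6732*n + 0.3916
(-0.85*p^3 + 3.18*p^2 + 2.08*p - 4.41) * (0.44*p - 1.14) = -0.374*p^4 + 2.3682*p^3 - 2.71*p^2 - 4.3116*p + 5.0274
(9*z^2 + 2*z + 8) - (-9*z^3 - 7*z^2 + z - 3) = 9*z^3 + 16*z^2 + z + 11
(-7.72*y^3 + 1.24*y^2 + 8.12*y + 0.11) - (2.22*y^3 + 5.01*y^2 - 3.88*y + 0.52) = -9.94*y^3 - 3.77*y^2 + 12.0*y - 0.41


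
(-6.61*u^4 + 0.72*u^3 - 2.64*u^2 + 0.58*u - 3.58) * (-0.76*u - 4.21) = 5.0236*u^5 + 27.2809*u^4 - 1.0248*u^3 + 10.6736*u^2 + 0.279*u + 15.0718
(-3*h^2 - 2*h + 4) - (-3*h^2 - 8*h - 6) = 6*h + 10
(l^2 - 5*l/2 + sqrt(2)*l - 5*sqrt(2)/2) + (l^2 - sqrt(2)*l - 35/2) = 2*l^2 - 5*l/2 - 35/2 - 5*sqrt(2)/2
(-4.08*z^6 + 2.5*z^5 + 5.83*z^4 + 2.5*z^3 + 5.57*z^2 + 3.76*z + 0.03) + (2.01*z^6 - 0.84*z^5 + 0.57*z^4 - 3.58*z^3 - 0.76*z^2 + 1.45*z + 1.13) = -2.07*z^6 + 1.66*z^5 + 6.4*z^4 - 1.08*z^3 + 4.81*z^2 + 5.21*z + 1.16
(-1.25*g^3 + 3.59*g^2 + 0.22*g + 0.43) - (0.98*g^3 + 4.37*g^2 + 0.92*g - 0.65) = -2.23*g^3 - 0.78*g^2 - 0.7*g + 1.08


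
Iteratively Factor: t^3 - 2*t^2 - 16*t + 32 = (t + 4)*(t^2 - 6*t + 8) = (t - 2)*(t + 4)*(t - 4)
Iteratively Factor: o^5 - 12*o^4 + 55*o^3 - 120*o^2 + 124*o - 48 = (o - 2)*(o^4 - 10*o^3 + 35*o^2 - 50*o + 24) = (o - 2)*(o - 1)*(o^3 - 9*o^2 + 26*o - 24) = (o - 2)^2*(o - 1)*(o^2 - 7*o + 12) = (o - 3)*(o - 2)^2*(o - 1)*(o - 4)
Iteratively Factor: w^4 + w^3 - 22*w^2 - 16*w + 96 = (w + 4)*(w^3 - 3*w^2 - 10*w + 24) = (w + 3)*(w + 4)*(w^2 - 6*w + 8) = (w - 2)*(w + 3)*(w + 4)*(w - 4)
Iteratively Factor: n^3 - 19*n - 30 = (n + 2)*(n^2 - 2*n - 15) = (n + 2)*(n + 3)*(n - 5)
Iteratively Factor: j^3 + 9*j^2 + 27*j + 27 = (j + 3)*(j^2 + 6*j + 9) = (j + 3)^2*(j + 3)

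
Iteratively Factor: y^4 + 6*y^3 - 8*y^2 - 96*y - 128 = (y + 2)*(y^3 + 4*y^2 - 16*y - 64) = (y + 2)*(y + 4)*(y^2 - 16) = (y - 4)*(y + 2)*(y + 4)*(y + 4)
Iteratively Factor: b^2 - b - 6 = (b - 3)*(b + 2)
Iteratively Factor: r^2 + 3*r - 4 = (r + 4)*(r - 1)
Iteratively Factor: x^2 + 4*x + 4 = (x + 2)*(x + 2)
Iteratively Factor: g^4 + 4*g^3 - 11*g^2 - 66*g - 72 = (g + 3)*(g^3 + g^2 - 14*g - 24) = (g + 2)*(g + 3)*(g^2 - g - 12) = (g + 2)*(g + 3)^2*(g - 4)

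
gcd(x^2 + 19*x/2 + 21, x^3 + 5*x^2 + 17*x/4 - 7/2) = x + 7/2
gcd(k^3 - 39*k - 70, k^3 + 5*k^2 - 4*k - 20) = k^2 + 7*k + 10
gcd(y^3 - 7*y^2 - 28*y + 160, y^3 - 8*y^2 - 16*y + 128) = y^2 - 12*y + 32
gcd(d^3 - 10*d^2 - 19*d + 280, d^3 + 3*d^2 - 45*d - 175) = d^2 - 2*d - 35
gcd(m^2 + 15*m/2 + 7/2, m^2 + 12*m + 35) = m + 7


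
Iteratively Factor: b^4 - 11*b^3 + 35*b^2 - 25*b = (b - 5)*(b^3 - 6*b^2 + 5*b) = (b - 5)^2*(b^2 - b) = (b - 5)^2*(b - 1)*(b)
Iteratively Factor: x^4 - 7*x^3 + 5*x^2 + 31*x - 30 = (x - 5)*(x^3 - 2*x^2 - 5*x + 6) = (x - 5)*(x + 2)*(x^2 - 4*x + 3) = (x - 5)*(x - 1)*(x + 2)*(x - 3)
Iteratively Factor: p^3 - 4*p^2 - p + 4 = (p - 4)*(p^2 - 1) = (p - 4)*(p + 1)*(p - 1)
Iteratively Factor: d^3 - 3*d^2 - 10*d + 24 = (d - 4)*(d^2 + d - 6) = (d - 4)*(d - 2)*(d + 3)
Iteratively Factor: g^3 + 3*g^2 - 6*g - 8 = (g - 2)*(g^2 + 5*g + 4) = (g - 2)*(g + 1)*(g + 4)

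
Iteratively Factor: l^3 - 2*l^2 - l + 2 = (l - 1)*(l^2 - l - 2) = (l - 1)*(l + 1)*(l - 2)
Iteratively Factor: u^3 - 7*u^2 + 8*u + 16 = (u - 4)*(u^2 - 3*u - 4) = (u - 4)*(u + 1)*(u - 4)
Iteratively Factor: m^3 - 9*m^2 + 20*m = (m - 4)*(m^2 - 5*m) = (m - 5)*(m - 4)*(m)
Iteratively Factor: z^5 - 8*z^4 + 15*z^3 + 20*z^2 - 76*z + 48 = (z - 2)*(z^4 - 6*z^3 + 3*z^2 + 26*z - 24) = (z - 2)*(z + 2)*(z^3 - 8*z^2 + 19*z - 12) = (z - 4)*(z - 2)*(z + 2)*(z^2 - 4*z + 3) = (z - 4)*(z - 3)*(z - 2)*(z + 2)*(z - 1)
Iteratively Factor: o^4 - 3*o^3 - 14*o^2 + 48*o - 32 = (o - 1)*(o^3 - 2*o^2 - 16*o + 32) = (o - 4)*(o - 1)*(o^2 + 2*o - 8) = (o - 4)*(o - 2)*(o - 1)*(o + 4)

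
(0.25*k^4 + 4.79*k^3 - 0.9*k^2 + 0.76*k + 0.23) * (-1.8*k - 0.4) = -0.45*k^5 - 8.722*k^4 - 0.296*k^3 - 1.008*k^2 - 0.718*k - 0.092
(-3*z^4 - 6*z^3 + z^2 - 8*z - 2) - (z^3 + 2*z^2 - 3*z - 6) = -3*z^4 - 7*z^3 - z^2 - 5*z + 4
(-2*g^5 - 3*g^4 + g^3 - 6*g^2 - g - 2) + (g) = -2*g^5 - 3*g^4 + g^3 - 6*g^2 - 2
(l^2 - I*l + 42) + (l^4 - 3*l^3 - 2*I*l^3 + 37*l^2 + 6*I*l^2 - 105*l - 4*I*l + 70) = l^4 - 3*l^3 - 2*I*l^3 + 38*l^2 + 6*I*l^2 - 105*l - 5*I*l + 112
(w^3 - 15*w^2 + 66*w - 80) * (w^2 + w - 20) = w^5 - 14*w^4 + 31*w^3 + 286*w^2 - 1400*w + 1600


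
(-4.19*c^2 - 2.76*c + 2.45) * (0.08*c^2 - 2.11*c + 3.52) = -0.3352*c^4 + 8.6201*c^3 - 8.7292*c^2 - 14.8847*c + 8.624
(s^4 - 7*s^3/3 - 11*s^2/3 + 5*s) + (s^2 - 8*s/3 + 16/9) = s^4 - 7*s^3/3 - 8*s^2/3 + 7*s/3 + 16/9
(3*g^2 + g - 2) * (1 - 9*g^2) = -27*g^4 - 9*g^3 + 21*g^2 + g - 2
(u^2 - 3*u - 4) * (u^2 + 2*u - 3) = u^4 - u^3 - 13*u^2 + u + 12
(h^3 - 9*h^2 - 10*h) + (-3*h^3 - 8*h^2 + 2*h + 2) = -2*h^3 - 17*h^2 - 8*h + 2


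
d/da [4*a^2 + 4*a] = 8*a + 4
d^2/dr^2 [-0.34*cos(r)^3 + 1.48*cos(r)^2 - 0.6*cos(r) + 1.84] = 0.855*cos(r) - 2.96*cos(2*r) + 0.765*cos(3*r)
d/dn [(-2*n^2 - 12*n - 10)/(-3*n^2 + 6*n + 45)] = 16*(-n^2 - 5*n - 10)/(3*(n^4 - 4*n^3 - 26*n^2 + 60*n + 225))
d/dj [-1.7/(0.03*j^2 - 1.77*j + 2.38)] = (0.102*j - 3.009)/(0.03*j^2 - 1.77*j + 2.38)^2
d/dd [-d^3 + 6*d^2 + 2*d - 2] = -3*d^2 + 12*d + 2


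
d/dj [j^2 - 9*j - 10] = 2*j - 9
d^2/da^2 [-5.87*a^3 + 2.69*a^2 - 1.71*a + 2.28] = 5.38 - 35.22*a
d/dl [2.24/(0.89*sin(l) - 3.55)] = -1.9936*cos(l)/(0.89*sin(l) - 3.55)^2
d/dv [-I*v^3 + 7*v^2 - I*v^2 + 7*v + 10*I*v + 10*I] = -3*I*v^2 + 2*v*(7 - I) + 7 + 10*I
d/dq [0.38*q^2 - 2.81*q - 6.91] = 0.76*q - 2.81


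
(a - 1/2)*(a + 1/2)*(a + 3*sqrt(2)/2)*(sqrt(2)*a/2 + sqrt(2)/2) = sqrt(2)*a^4/2 + sqrt(2)*a^3/2 + 3*a^3/2 - sqrt(2)*a^2/8 + 3*a^2/2 - 3*a/8 - sqrt(2)*a/8 - 3/8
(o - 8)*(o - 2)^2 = o^3 - 12*o^2 + 36*o - 32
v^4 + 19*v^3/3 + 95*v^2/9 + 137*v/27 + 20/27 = (v + 1/3)^2*(v + 5/3)*(v + 4)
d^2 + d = d*(d + 1)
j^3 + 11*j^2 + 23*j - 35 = (j - 1)*(j + 5)*(j + 7)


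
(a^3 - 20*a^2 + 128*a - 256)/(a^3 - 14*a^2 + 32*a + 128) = (a - 4)/(a + 2)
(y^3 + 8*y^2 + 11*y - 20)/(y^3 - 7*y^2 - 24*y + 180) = (y^2 + 3*y - 4)/(y^2 - 12*y + 36)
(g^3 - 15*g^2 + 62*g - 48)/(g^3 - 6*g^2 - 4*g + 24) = (g^2 - 9*g + 8)/(g^2 - 4)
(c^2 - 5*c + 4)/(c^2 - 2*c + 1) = (c - 4)/(c - 1)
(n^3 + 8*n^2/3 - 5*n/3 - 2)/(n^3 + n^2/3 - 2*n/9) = 3*(n^2 + 2*n - 3)/(n*(3*n - 1))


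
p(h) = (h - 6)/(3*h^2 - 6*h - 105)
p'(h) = (6 - 6*h)*(h - 6)/(3*h^2 - 6*h - 105)^2 + 1/(3*h^2 - 6*h - 105)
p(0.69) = 0.05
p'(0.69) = -0.01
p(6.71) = -0.07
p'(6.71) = -0.33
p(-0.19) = 0.06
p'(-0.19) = -0.01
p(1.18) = 0.04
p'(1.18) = -0.01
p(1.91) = 0.04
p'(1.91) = -0.01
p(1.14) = 0.05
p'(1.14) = -0.01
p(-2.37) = 0.11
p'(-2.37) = -0.04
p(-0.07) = 0.06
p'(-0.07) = -0.01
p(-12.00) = -0.05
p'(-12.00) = -0.00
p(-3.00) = 0.15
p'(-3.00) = -0.08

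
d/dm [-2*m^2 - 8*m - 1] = -4*m - 8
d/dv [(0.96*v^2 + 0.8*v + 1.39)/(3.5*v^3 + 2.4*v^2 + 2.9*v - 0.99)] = (-3.36*v^4 - 5.6*v^3 - 13.731*v^2 - 8.5728*v - 4.823)/(12.25*v^6 + 16.8*v^5 + 26.06*v^4 + 6.99*v^3 + 3.658*v^2 - 5.742*v + 0.9801)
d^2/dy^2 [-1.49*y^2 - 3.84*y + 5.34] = -2.98000000000000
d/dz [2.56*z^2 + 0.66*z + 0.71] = 5.12*z + 0.66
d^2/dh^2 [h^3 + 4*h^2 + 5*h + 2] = 6*h + 8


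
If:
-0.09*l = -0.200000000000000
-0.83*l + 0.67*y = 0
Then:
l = 2.22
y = 2.75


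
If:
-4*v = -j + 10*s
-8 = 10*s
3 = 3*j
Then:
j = 1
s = -4/5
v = 9/4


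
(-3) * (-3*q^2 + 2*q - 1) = 9*q^2 - 6*q + 3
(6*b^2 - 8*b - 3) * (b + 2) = 6*b^3 + 4*b^2 - 19*b - 6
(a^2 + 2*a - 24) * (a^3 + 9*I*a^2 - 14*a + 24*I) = a^5 + 2*a^4 + 9*I*a^4 - 38*a^3 + 18*I*a^3 - 28*a^2 - 192*I*a^2 + 336*a + 48*I*a - 576*I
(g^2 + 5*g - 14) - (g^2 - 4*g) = 9*g - 14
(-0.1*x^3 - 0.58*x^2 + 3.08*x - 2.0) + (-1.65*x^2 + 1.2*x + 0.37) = -0.1*x^3 - 2.23*x^2 + 4.28*x - 1.63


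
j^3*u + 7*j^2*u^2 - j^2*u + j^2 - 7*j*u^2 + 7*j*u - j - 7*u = (j - 1)*(j + 7*u)*(j*u + 1)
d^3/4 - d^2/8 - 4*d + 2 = (d/4 + 1)*(d - 4)*(d - 1/2)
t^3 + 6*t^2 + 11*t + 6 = (t + 1)*(t + 2)*(t + 3)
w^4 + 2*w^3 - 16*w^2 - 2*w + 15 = (w - 3)*(w - 1)*(w + 1)*(w + 5)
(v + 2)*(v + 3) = v^2 + 5*v + 6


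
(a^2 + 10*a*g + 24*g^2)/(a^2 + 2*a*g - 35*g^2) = (a^2 + 10*a*g + 24*g^2)/(a^2 + 2*a*g - 35*g^2)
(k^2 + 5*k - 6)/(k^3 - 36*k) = (k - 1)/(k*(k - 6))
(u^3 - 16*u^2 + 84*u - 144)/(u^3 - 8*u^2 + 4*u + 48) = (u - 6)/(u + 2)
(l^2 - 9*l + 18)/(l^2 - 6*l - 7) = (-l^2 + 9*l - 18)/(-l^2 + 6*l + 7)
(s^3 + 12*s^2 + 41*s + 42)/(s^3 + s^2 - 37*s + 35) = (s^2 + 5*s + 6)/(s^2 - 6*s + 5)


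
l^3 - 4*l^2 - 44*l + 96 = (l - 8)*(l - 2)*(l + 6)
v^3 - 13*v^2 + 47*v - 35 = (v - 7)*(v - 5)*(v - 1)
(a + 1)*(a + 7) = a^2 + 8*a + 7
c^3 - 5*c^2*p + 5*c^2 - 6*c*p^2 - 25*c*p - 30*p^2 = (c + 5)*(c - 6*p)*(c + p)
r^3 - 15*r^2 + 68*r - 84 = (r - 7)*(r - 6)*(r - 2)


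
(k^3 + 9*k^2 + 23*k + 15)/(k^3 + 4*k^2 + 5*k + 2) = (k^2 + 8*k + 15)/(k^2 + 3*k + 2)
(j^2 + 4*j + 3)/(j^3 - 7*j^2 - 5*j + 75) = (j + 1)/(j^2 - 10*j + 25)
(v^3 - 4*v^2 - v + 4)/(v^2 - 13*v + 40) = (v^3 - 4*v^2 - v + 4)/(v^2 - 13*v + 40)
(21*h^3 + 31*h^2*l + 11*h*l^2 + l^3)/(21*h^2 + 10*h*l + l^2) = h + l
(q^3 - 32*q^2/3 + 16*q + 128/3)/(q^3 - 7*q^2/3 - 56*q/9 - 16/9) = 3*(q - 8)/(3*q + 1)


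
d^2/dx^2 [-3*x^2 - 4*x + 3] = -6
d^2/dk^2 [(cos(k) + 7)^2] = -14*cos(k) - 2*cos(2*k)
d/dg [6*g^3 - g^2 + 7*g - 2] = 18*g^2 - 2*g + 7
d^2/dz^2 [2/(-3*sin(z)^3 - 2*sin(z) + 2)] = 2*(81*sin(z)^6 - 96*sin(z)^4 + 54*sin(z)^3 - 32*sin(z)^2 - 32*sin(z) - 8)/(3*sin(z)^3 + 2*sin(z) - 2)^3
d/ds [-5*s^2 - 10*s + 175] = -10*s - 10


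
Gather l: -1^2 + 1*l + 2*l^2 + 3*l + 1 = 2*l^2 + 4*l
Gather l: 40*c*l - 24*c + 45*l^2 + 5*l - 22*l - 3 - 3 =-24*c + 45*l^2 + l*(40*c - 17) - 6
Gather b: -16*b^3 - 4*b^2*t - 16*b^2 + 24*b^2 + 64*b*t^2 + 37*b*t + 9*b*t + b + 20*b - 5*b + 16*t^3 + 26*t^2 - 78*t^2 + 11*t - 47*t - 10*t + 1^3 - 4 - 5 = -16*b^3 + b^2*(8 - 4*t) + b*(64*t^2 + 46*t + 16) + 16*t^3 - 52*t^2 - 46*t - 8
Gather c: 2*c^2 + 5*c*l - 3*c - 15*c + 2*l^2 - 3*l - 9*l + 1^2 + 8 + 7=2*c^2 + c*(5*l - 18) + 2*l^2 - 12*l + 16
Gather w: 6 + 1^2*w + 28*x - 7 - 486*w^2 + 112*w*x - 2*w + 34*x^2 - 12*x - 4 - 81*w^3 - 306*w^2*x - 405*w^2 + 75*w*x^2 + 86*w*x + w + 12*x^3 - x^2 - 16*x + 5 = -81*w^3 + w^2*(-306*x - 891) + w*(75*x^2 + 198*x) + 12*x^3 + 33*x^2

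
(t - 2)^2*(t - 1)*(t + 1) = t^4 - 4*t^3 + 3*t^2 + 4*t - 4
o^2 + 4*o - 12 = (o - 2)*(o + 6)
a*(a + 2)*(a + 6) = a^3 + 8*a^2 + 12*a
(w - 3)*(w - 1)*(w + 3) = w^3 - w^2 - 9*w + 9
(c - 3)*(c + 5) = c^2 + 2*c - 15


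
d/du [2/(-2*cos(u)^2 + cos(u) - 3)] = 2*(1 - 4*cos(u))*sin(u)/(-cos(u) + cos(2*u) + 4)^2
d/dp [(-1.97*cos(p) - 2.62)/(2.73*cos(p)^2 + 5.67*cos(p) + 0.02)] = (5.3781*sin(p)^2 - 14.3052*cos(p) - 20.1941)*sin(p)/(2.73*cos(p)^2 + 5.67*cos(p) + 0.02)^2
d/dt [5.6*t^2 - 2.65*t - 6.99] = 11.2*t - 2.65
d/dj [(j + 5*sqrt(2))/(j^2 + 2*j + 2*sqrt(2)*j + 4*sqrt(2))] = (j^2 + 2*j + 2*sqrt(2)*j - 2*(j + 5*sqrt(2))*(j + 1 + sqrt(2)) + 4*sqrt(2))/(j^2 + 2*j + 2*sqrt(2)*j + 4*sqrt(2))^2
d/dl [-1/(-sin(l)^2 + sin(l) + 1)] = (1 - 2*sin(l))*cos(l)/(sin(l) + cos(l)^2)^2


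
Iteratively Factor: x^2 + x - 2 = (x + 2)*(x - 1)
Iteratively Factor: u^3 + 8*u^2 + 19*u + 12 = (u + 1)*(u^2 + 7*u + 12) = (u + 1)*(u + 3)*(u + 4)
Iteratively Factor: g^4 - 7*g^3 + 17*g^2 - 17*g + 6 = (g - 1)*(g^3 - 6*g^2 + 11*g - 6) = (g - 1)^2*(g^2 - 5*g + 6) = (g - 2)*(g - 1)^2*(g - 3)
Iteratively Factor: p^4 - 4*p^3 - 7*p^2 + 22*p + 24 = (p - 4)*(p^3 - 7*p - 6) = (p - 4)*(p - 3)*(p^2 + 3*p + 2) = (p - 4)*(p - 3)*(p + 2)*(p + 1)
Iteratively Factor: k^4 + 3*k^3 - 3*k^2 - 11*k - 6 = (k + 1)*(k^3 + 2*k^2 - 5*k - 6) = (k + 1)^2*(k^2 + k - 6) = (k - 2)*(k + 1)^2*(k + 3)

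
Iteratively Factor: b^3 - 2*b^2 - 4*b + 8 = (b - 2)*(b^2 - 4) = (b - 2)*(b + 2)*(b - 2)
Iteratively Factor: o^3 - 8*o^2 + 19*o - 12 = (o - 4)*(o^2 - 4*o + 3) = (o - 4)*(o - 1)*(o - 3)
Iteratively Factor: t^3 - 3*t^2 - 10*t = (t - 5)*(t^2 + 2*t) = t*(t - 5)*(t + 2)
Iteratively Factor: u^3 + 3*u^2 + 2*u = (u)*(u^2 + 3*u + 2) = u*(u + 2)*(u + 1)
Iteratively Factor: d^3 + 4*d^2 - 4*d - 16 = (d + 4)*(d^2 - 4) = (d + 2)*(d + 4)*(d - 2)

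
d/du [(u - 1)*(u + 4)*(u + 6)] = 3*u^2 + 18*u + 14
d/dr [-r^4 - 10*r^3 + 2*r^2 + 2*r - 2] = -4*r^3 - 30*r^2 + 4*r + 2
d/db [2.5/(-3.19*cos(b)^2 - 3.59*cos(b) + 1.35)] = -(15.95*cos(b) + 8.975)*sin(b)/(3.19*cos(b)^2 + 3.59*cos(b) - 1.35)^2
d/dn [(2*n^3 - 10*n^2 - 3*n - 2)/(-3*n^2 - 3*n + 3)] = (-2*n^4 - 4*n^3 + 13*n^2 - 24*n - 5)/(3*(n^4 + 2*n^3 - n^2 - 2*n + 1))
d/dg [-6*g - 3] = -6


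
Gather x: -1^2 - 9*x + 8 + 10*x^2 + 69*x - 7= 10*x^2 + 60*x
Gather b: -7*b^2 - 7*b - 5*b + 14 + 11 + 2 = -7*b^2 - 12*b + 27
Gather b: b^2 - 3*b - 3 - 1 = b^2 - 3*b - 4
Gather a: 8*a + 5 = 8*a + 5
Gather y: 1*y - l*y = y*(1 - l)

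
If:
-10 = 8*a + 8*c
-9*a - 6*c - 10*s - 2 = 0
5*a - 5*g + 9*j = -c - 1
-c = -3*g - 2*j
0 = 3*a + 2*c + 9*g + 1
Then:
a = 645/112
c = -785/112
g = -53/112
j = -313/112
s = -1319/1120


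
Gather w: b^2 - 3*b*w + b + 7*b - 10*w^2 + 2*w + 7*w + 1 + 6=b^2 + 8*b - 10*w^2 + w*(9 - 3*b) + 7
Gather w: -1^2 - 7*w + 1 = -7*w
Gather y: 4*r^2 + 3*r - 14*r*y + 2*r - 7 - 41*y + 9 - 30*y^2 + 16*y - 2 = 4*r^2 + 5*r - 30*y^2 + y*(-14*r - 25)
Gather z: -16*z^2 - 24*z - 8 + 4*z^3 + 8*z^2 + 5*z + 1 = 4*z^3 - 8*z^2 - 19*z - 7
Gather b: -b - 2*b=-3*b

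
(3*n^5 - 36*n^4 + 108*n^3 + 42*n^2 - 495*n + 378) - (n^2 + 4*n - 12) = 3*n^5 - 36*n^4 + 108*n^3 + 41*n^2 - 499*n + 390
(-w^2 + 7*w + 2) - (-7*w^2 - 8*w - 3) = 6*w^2 + 15*w + 5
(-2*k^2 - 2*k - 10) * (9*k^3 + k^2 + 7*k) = -18*k^5 - 20*k^4 - 106*k^3 - 24*k^2 - 70*k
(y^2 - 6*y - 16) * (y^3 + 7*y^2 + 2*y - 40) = y^5 + y^4 - 56*y^3 - 164*y^2 + 208*y + 640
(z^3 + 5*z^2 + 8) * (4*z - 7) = 4*z^4 + 13*z^3 - 35*z^2 + 32*z - 56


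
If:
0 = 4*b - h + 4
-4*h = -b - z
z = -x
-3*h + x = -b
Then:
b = -14/13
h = -4/13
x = 2/13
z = -2/13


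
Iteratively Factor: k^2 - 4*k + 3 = (k - 3)*(k - 1)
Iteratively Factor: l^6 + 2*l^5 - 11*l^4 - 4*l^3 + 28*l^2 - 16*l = (l - 1)*(l^5 + 3*l^4 - 8*l^3 - 12*l^2 + 16*l) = l*(l - 1)*(l^4 + 3*l^3 - 8*l^2 - 12*l + 16) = l*(l - 2)*(l - 1)*(l^3 + 5*l^2 + 2*l - 8) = l*(l - 2)*(l - 1)*(l + 2)*(l^2 + 3*l - 4) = l*(l - 2)*(l - 1)*(l + 2)*(l + 4)*(l - 1)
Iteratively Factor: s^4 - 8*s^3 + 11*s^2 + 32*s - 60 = (s - 3)*(s^3 - 5*s^2 - 4*s + 20) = (s - 5)*(s - 3)*(s^2 - 4) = (s - 5)*(s - 3)*(s - 2)*(s + 2)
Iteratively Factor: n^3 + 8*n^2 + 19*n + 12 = (n + 1)*(n^2 + 7*n + 12) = (n + 1)*(n + 4)*(n + 3)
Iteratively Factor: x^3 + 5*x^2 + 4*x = (x + 1)*(x^2 + 4*x) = x*(x + 1)*(x + 4)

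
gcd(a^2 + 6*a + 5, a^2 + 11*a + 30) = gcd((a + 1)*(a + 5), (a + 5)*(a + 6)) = a + 5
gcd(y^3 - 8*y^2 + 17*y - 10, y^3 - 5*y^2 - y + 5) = y^2 - 6*y + 5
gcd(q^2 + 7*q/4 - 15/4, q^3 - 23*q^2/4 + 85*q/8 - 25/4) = q - 5/4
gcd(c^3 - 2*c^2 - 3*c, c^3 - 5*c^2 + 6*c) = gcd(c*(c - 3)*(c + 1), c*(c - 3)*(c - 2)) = c^2 - 3*c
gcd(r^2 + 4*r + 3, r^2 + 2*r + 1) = r + 1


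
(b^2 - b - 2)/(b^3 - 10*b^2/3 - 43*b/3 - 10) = 3*(b - 2)/(3*b^2 - 13*b - 30)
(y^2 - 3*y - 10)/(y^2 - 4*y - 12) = (y - 5)/(y - 6)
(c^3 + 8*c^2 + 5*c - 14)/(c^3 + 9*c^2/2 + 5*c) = 2*(c^2 + 6*c - 7)/(c*(2*c + 5))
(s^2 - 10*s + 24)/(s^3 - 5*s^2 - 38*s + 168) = (s - 6)/(s^2 - s - 42)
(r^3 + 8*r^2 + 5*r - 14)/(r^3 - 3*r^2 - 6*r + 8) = (r + 7)/(r - 4)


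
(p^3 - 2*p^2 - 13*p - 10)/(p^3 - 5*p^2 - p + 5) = (p + 2)/(p - 1)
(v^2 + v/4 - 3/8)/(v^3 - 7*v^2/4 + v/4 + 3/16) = 2*(4*v + 3)/(8*v^2 - 10*v - 3)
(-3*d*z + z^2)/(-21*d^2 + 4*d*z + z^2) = z/(7*d + z)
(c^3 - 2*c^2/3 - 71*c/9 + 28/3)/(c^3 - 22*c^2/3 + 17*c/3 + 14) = (c^2 + 5*c/3 - 4)/(c^2 - 5*c - 6)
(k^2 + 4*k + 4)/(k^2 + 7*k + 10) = (k + 2)/(k + 5)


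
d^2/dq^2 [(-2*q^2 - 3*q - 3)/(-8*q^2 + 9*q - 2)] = 2*(336*q^3 + 480*q^2 - 792*q + 257)/(512*q^6 - 1728*q^5 + 2328*q^4 - 1593*q^3 + 582*q^2 - 108*q + 8)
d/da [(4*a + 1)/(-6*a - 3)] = -2/(12*a^2 + 12*a + 3)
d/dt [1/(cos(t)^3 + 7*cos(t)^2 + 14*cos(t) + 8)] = (3*cos(t)^2 + 14*cos(t) + 14)*sin(t)/(cos(t)^3 + 7*cos(t)^2 + 14*cos(t) + 8)^2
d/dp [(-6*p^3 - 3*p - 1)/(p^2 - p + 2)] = (-6*p^4 + 12*p^3 - 33*p^2 + 2*p - 7)/(p^4 - 2*p^3 + 5*p^2 - 4*p + 4)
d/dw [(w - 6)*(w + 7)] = 2*w + 1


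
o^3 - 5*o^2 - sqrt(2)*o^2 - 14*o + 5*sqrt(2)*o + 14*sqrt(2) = (o - 7)*(o + 2)*(o - sqrt(2))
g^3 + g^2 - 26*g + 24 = (g - 4)*(g - 1)*(g + 6)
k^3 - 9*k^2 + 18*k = k*(k - 6)*(k - 3)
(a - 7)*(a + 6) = a^2 - a - 42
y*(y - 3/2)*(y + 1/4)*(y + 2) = y^4 + 3*y^3/4 - 23*y^2/8 - 3*y/4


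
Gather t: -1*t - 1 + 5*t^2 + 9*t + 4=5*t^2 + 8*t + 3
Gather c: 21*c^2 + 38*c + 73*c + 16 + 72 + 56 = 21*c^2 + 111*c + 144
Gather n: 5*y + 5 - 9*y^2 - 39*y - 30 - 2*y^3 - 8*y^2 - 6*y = -2*y^3 - 17*y^2 - 40*y - 25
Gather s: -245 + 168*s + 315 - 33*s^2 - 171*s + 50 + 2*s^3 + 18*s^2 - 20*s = 2*s^3 - 15*s^2 - 23*s + 120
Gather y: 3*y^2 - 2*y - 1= 3*y^2 - 2*y - 1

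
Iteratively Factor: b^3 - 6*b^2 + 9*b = (b - 3)*(b^2 - 3*b) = b*(b - 3)*(b - 3)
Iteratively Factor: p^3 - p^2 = (p - 1)*(p^2) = p*(p - 1)*(p)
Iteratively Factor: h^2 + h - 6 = (h - 2)*(h + 3)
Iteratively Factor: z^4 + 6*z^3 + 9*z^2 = (z)*(z^3 + 6*z^2 + 9*z) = z*(z + 3)*(z^2 + 3*z) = z*(z + 3)^2*(z)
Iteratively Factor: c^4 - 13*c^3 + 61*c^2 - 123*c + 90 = (c - 2)*(c^3 - 11*c^2 + 39*c - 45) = (c - 3)*(c - 2)*(c^2 - 8*c + 15) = (c - 3)^2*(c - 2)*(c - 5)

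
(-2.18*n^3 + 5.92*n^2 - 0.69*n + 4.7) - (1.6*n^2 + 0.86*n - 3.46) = -2.18*n^3 + 4.32*n^2 - 1.55*n + 8.16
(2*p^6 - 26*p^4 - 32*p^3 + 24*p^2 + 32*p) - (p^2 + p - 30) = 2*p^6 - 26*p^4 - 32*p^3 + 23*p^2 + 31*p + 30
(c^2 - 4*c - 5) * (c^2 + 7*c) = c^4 + 3*c^3 - 33*c^2 - 35*c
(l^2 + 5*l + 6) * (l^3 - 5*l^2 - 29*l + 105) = l^5 - 48*l^3 - 70*l^2 + 351*l + 630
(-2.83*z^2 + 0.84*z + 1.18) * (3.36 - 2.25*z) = 6.3675*z^3 - 11.3988*z^2 + 0.1674*z + 3.9648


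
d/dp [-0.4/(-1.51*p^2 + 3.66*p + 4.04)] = (1.464 - 1.208*p)/(-1.51*p^2 + 3.66*p + 4.04)^2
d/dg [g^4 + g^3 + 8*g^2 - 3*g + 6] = 4*g^3 + 3*g^2 + 16*g - 3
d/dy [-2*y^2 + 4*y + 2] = 4 - 4*y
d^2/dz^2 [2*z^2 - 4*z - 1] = 4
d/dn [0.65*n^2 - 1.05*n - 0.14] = 1.3*n - 1.05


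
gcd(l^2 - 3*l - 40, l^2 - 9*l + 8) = l - 8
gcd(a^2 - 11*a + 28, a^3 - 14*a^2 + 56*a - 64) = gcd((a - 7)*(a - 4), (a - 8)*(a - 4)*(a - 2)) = a - 4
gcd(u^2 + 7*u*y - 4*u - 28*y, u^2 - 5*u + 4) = u - 4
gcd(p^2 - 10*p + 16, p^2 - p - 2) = p - 2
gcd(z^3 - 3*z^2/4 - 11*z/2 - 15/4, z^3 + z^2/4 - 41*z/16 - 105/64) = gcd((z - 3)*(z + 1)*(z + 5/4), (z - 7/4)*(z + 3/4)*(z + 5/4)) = z + 5/4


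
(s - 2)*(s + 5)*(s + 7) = s^3 + 10*s^2 + 11*s - 70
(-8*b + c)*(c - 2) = -8*b*c + 16*b + c^2 - 2*c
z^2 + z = z*(z + 1)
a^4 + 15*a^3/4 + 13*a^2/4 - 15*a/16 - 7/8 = (a - 1/2)*(a + 1/2)*(a + 7/4)*(a + 2)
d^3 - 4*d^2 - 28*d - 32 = (d - 8)*(d + 2)^2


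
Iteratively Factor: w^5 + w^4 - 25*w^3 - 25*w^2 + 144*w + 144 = (w - 4)*(w^4 + 5*w^3 - 5*w^2 - 45*w - 36) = (w - 4)*(w + 4)*(w^3 + w^2 - 9*w - 9) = (w - 4)*(w + 1)*(w + 4)*(w^2 - 9) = (w - 4)*(w - 3)*(w + 1)*(w + 4)*(w + 3)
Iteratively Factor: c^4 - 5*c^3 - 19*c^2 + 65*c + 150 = (c + 2)*(c^3 - 7*c^2 - 5*c + 75) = (c + 2)*(c + 3)*(c^2 - 10*c + 25) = (c - 5)*(c + 2)*(c + 3)*(c - 5)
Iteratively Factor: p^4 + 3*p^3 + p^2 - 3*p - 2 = (p + 1)*(p^3 + 2*p^2 - p - 2) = (p - 1)*(p + 1)*(p^2 + 3*p + 2) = (p - 1)*(p + 1)*(p + 2)*(p + 1)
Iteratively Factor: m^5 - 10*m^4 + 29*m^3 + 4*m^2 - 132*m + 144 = (m - 3)*(m^4 - 7*m^3 + 8*m^2 + 28*m - 48) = (m - 3)*(m + 2)*(m^3 - 9*m^2 + 26*m - 24) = (m - 3)^2*(m + 2)*(m^2 - 6*m + 8) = (m - 3)^2*(m - 2)*(m + 2)*(m - 4)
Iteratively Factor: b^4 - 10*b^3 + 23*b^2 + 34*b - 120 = (b + 2)*(b^3 - 12*b^2 + 47*b - 60) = (b - 4)*(b + 2)*(b^2 - 8*b + 15) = (b - 5)*(b - 4)*(b + 2)*(b - 3)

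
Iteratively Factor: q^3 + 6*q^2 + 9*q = (q)*(q^2 + 6*q + 9) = q*(q + 3)*(q + 3)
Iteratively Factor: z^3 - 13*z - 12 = (z - 4)*(z^2 + 4*z + 3) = (z - 4)*(z + 3)*(z + 1)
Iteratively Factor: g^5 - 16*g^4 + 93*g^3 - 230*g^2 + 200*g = (g - 5)*(g^4 - 11*g^3 + 38*g^2 - 40*g) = (g - 5)*(g - 4)*(g^3 - 7*g^2 + 10*g) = (g - 5)*(g - 4)*(g - 2)*(g^2 - 5*g) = g*(g - 5)*(g - 4)*(g - 2)*(g - 5)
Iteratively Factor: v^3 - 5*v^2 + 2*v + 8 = (v - 4)*(v^2 - v - 2) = (v - 4)*(v - 2)*(v + 1)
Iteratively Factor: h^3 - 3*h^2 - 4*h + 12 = (h - 2)*(h^2 - h - 6) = (h - 3)*(h - 2)*(h + 2)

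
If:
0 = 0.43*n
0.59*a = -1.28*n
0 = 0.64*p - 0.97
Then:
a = 0.00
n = 0.00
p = 1.52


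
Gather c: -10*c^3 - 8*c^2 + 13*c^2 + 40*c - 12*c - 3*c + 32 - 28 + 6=-10*c^3 + 5*c^2 + 25*c + 10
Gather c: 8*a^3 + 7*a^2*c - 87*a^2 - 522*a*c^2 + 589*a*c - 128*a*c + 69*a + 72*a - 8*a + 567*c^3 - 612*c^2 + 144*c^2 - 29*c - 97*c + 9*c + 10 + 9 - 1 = 8*a^3 - 87*a^2 + 133*a + 567*c^3 + c^2*(-522*a - 468) + c*(7*a^2 + 461*a - 117) + 18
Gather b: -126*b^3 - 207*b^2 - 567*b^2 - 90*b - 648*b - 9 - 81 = -126*b^3 - 774*b^2 - 738*b - 90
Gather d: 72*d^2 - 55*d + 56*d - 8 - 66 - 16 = 72*d^2 + d - 90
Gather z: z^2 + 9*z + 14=z^2 + 9*z + 14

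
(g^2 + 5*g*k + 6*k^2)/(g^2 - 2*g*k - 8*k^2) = (g + 3*k)/(g - 4*k)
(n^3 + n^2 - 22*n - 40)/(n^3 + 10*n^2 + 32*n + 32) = (n - 5)/(n + 4)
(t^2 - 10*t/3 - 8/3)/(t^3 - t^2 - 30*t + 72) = (t + 2/3)/(t^2 + 3*t - 18)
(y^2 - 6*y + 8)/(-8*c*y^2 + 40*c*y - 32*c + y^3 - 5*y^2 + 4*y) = (y - 2)/(-8*c*y + 8*c + y^2 - y)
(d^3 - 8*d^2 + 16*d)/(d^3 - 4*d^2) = (d - 4)/d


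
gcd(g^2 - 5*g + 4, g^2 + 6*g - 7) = g - 1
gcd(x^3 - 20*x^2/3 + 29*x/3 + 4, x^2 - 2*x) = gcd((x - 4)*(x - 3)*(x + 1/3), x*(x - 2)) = 1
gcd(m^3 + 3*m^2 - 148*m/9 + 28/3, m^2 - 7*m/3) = m - 7/3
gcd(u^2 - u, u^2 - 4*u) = u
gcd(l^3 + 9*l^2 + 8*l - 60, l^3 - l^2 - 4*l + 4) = l - 2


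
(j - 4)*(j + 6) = j^2 + 2*j - 24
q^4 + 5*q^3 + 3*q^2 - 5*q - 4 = (q - 1)*(q + 1)^2*(q + 4)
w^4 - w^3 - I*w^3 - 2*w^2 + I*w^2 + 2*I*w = w*(w - 2)*(w + 1)*(w - I)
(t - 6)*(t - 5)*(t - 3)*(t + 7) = t^4 - 7*t^3 - 35*t^2 + 351*t - 630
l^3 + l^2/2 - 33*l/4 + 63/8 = (l - 3/2)^2*(l + 7/2)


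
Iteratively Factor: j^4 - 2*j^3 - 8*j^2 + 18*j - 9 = (j - 1)*(j^3 - j^2 - 9*j + 9) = (j - 1)^2*(j^2 - 9) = (j - 3)*(j - 1)^2*(j + 3)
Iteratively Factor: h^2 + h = (h)*(h + 1)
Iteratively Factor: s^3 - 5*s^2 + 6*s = (s - 2)*(s^2 - 3*s) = (s - 3)*(s - 2)*(s)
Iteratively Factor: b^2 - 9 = (b + 3)*(b - 3)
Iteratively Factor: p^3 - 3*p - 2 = (p - 2)*(p^2 + 2*p + 1) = (p - 2)*(p + 1)*(p + 1)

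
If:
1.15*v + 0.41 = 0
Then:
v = -0.36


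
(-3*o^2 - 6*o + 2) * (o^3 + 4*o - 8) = -3*o^5 - 6*o^4 - 10*o^3 + 56*o - 16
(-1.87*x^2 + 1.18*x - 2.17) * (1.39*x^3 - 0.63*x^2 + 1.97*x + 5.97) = -2.5993*x^5 + 2.8183*x^4 - 7.4436*x^3 - 7.4722*x^2 + 2.7697*x - 12.9549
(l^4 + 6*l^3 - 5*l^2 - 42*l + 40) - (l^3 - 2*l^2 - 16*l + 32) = l^4 + 5*l^3 - 3*l^2 - 26*l + 8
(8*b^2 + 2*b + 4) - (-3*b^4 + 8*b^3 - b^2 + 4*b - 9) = 3*b^4 - 8*b^3 + 9*b^2 - 2*b + 13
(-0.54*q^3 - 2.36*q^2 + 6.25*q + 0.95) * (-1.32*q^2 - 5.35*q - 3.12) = 0.7128*q^5 + 6.0042*q^4 + 6.0608*q^3 - 27.3283*q^2 - 24.5825*q - 2.964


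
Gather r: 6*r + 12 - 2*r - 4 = 4*r + 8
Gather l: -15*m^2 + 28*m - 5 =-15*m^2 + 28*m - 5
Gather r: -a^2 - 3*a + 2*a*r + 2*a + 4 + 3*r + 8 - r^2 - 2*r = -a^2 - a - r^2 + r*(2*a + 1) + 12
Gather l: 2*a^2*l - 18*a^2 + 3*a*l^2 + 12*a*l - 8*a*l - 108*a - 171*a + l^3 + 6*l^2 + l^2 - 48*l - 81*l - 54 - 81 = -18*a^2 - 279*a + l^3 + l^2*(3*a + 7) + l*(2*a^2 + 4*a - 129) - 135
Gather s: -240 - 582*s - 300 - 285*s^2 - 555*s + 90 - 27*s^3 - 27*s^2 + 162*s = -27*s^3 - 312*s^2 - 975*s - 450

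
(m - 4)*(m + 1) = m^2 - 3*m - 4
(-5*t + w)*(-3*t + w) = 15*t^2 - 8*t*w + w^2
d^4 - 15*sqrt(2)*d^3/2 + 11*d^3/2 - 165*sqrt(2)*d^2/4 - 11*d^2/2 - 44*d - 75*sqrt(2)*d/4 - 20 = (d + 1/2)*(d + 5)*(d - 8*sqrt(2))*(d + sqrt(2)/2)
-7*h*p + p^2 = p*(-7*h + p)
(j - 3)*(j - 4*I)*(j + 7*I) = j^3 - 3*j^2 + 3*I*j^2 + 28*j - 9*I*j - 84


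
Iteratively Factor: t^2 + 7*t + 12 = (t + 3)*(t + 4)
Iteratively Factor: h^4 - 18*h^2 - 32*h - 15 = (h + 3)*(h^3 - 3*h^2 - 9*h - 5) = (h + 1)*(h + 3)*(h^2 - 4*h - 5) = (h - 5)*(h + 1)*(h + 3)*(h + 1)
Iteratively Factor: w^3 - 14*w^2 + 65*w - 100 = (w - 5)*(w^2 - 9*w + 20) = (w - 5)*(w - 4)*(w - 5)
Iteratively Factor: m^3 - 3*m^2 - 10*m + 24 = (m - 4)*(m^2 + m - 6) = (m - 4)*(m + 3)*(m - 2)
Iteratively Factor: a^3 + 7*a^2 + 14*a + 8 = (a + 2)*(a^2 + 5*a + 4) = (a + 1)*(a + 2)*(a + 4)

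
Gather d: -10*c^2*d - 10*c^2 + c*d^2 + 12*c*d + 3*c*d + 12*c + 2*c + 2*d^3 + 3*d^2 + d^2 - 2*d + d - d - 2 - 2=-10*c^2 + 14*c + 2*d^3 + d^2*(c + 4) + d*(-10*c^2 + 15*c - 2) - 4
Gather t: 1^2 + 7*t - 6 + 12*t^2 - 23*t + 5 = 12*t^2 - 16*t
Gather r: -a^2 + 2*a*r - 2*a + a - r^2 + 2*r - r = -a^2 - a - r^2 + r*(2*a + 1)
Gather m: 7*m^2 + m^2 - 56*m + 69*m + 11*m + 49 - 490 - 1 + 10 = 8*m^2 + 24*m - 432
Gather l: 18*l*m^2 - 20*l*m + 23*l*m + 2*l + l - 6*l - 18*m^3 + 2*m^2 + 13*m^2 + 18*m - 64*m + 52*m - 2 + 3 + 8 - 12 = l*(18*m^2 + 3*m - 3) - 18*m^3 + 15*m^2 + 6*m - 3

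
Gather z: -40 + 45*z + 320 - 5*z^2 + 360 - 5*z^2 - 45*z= 640 - 10*z^2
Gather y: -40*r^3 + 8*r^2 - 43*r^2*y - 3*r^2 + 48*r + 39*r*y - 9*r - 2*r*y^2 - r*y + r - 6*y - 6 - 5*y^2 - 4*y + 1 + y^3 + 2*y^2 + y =-40*r^3 + 5*r^2 + 40*r + y^3 + y^2*(-2*r - 3) + y*(-43*r^2 + 38*r - 9) - 5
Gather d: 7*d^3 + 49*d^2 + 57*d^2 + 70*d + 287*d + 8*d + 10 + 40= 7*d^3 + 106*d^2 + 365*d + 50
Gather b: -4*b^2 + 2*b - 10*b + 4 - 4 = -4*b^2 - 8*b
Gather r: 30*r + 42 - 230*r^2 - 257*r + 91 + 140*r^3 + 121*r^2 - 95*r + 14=140*r^3 - 109*r^2 - 322*r + 147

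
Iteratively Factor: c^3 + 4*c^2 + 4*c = (c + 2)*(c^2 + 2*c) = c*(c + 2)*(c + 2)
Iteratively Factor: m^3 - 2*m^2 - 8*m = (m + 2)*(m^2 - 4*m) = (m - 4)*(m + 2)*(m)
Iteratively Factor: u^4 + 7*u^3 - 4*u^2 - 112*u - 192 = (u + 4)*(u^3 + 3*u^2 - 16*u - 48) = (u + 3)*(u + 4)*(u^2 - 16) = (u + 3)*(u + 4)^2*(u - 4)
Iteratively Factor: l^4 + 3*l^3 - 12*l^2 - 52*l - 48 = (l + 2)*(l^3 + l^2 - 14*l - 24) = (l + 2)^2*(l^2 - l - 12) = (l - 4)*(l + 2)^2*(l + 3)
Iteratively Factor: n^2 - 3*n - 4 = (n - 4)*(n + 1)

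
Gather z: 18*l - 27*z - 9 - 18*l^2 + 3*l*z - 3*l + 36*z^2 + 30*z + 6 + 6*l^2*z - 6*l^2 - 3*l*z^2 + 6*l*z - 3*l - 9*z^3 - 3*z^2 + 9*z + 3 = -24*l^2 + 12*l - 9*z^3 + z^2*(33 - 3*l) + z*(6*l^2 + 9*l + 12)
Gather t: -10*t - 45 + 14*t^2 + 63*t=14*t^2 + 53*t - 45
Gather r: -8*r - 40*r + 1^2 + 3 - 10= -48*r - 6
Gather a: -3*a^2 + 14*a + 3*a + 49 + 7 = -3*a^2 + 17*a + 56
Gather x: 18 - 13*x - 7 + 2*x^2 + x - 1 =2*x^2 - 12*x + 10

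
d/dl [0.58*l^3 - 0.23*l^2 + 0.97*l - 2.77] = 1.74*l^2 - 0.46*l + 0.97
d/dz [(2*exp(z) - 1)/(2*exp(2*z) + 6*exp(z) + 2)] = (-exp(2*z) + exp(z) + 5/2)*exp(z)/(exp(4*z) + 6*exp(3*z) + 11*exp(2*z) + 6*exp(z) + 1)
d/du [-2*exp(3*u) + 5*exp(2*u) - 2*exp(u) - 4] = (-6*exp(2*u) + 10*exp(u) - 2)*exp(u)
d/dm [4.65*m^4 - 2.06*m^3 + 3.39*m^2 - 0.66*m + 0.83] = 18.6*m^3 - 6.18*m^2 + 6.78*m - 0.66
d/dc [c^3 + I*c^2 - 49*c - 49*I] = 3*c^2 + 2*I*c - 49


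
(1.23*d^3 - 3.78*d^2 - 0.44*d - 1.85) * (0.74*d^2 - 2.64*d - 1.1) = 0.9102*d^5 - 6.0444*d^4 + 8.3006*d^3 + 3.9506*d^2 + 5.368*d + 2.035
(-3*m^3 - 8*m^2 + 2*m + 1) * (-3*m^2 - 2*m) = 9*m^5 + 30*m^4 + 10*m^3 - 7*m^2 - 2*m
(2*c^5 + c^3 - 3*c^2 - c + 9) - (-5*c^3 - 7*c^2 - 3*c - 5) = 2*c^5 + 6*c^3 + 4*c^2 + 2*c + 14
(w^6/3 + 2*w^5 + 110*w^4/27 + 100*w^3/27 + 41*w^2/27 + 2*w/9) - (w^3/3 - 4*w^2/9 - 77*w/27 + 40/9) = w^6/3 + 2*w^5 + 110*w^4/27 + 91*w^3/27 + 53*w^2/27 + 83*w/27 - 40/9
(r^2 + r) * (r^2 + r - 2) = r^4 + 2*r^3 - r^2 - 2*r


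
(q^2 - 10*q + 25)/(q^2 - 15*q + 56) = (q^2 - 10*q + 25)/(q^2 - 15*q + 56)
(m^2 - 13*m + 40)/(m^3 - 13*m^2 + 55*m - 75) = (m - 8)/(m^2 - 8*m + 15)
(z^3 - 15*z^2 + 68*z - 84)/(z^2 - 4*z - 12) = (z^2 - 9*z + 14)/(z + 2)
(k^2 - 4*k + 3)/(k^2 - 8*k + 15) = (k - 1)/(k - 5)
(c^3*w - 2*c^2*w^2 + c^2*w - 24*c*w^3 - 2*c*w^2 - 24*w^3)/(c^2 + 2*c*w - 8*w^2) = w*(-c^2 + 6*c*w - c + 6*w)/(-c + 2*w)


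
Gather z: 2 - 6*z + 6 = 8 - 6*z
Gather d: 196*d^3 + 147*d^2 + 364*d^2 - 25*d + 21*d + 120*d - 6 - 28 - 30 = 196*d^3 + 511*d^2 + 116*d - 64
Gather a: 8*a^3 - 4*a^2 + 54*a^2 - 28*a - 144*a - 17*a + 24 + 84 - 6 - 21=8*a^3 + 50*a^2 - 189*a + 81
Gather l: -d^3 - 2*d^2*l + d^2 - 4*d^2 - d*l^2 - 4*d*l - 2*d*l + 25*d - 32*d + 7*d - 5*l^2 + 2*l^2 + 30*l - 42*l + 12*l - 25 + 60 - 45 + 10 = -d^3 - 3*d^2 + l^2*(-d - 3) + l*(-2*d^2 - 6*d)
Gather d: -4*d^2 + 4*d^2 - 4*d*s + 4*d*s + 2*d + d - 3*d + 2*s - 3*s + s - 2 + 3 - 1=0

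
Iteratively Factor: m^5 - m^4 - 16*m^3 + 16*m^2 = (m)*(m^4 - m^3 - 16*m^2 + 16*m) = m*(m - 1)*(m^3 - 16*m) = m*(m - 1)*(m + 4)*(m^2 - 4*m) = m*(m - 4)*(m - 1)*(m + 4)*(m)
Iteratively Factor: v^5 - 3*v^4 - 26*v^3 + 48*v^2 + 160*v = (v + 4)*(v^4 - 7*v^3 + 2*v^2 + 40*v) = (v + 2)*(v + 4)*(v^3 - 9*v^2 + 20*v) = (v - 5)*(v + 2)*(v + 4)*(v^2 - 4*v) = (v - 5)*(v - 4)*(v + 2)*(v + 4)*(v)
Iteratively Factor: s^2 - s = (s - 1)*(s)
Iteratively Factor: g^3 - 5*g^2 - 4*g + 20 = (g + 2)*(g^2 - 7*g + 10) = (g - 2)*(g + 2)*(g - 5)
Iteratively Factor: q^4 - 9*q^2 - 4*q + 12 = (q - 3)*(q^3 + 3*q^2 - 4) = (q - 3)*(q + 2)*(q^2 + q - 2) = (q - 3)*(q + 2)^2*(q - 1)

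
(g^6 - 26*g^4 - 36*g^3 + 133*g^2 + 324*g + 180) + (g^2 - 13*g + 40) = g^6 - 26*g^4 - 36*g^3 + 134*g^2 + 311*g + 220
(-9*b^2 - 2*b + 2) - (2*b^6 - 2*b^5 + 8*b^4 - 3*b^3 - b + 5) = -2*b^6 + 2*b^5 - 8*b^4 + 3*b^3 - 9*b^2 - b - 3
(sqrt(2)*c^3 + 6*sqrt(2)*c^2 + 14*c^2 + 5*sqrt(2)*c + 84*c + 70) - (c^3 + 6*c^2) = -c^3 + sqrt(2)*c^3 + 8*c^2 + 6*sqrt(2)*c^2 + 5*sqrt(2)*c + 84*c + 70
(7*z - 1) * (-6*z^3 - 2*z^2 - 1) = -42*z^4 - 8*z^3 + 2*z^2 - 7*z + 1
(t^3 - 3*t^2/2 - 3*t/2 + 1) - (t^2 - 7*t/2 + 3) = t^3 - 5*t^2/2 + 2*t - 2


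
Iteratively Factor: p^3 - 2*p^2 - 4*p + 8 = (p - 2)*(p^2 - 4) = (p - 2)*(p + 2)*(p - 2)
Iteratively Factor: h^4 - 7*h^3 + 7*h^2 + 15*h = (h)*(h^3 - 7*h^2 + 7*h + 15) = h*(h - 3)*(h^2 - 4*h - 5) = h*(h - 5)*(h - 3)*(h + 1)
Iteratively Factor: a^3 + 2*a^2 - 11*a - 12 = (a + 4)*(a^2 - 2*a - 3) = (a - 3)*(a + 4)*(a + 1)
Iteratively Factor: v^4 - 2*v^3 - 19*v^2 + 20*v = (v - 5)*(v^3 + 3*v^2 - 4*v) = v*(v - 5)*(v^2 + 3*v - 4) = v*(v - 5)*(v - 1)*(v + 4)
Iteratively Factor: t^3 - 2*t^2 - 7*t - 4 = (t - 4)*(t^2 + 2*t + 1) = (t - 4)*(t + 1)*(t + 1)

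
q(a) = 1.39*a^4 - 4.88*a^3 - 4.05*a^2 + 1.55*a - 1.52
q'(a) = 5.56*a^3 - 14.64*a^2 - 8.1*a + 1.55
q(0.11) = -1.40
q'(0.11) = 0.49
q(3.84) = -29.38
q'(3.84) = 69.39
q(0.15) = -1.39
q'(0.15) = 0.02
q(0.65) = -3.32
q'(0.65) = -8.37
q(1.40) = -15.34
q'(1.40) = -23.23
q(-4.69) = 1078.08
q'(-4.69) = -856.06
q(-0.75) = -2.46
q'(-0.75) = -2.96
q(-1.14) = 1.03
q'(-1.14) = -16.48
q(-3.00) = 201.73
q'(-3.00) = -256.03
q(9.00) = 5246.65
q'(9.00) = 2796.05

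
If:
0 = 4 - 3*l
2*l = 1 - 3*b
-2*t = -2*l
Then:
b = -5/9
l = 4/3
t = 4/3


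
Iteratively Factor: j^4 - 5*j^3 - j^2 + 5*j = (j - 1)*(j^3 - 4*j^2 - 5*j) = j*(j - 1)*(j^2 - 4*j - 5) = j*(j - 1)*(j + 1)*(j - 5)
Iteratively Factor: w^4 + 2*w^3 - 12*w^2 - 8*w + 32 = (w + 2)*(w^3 - 12*w + 16) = (w - 2)*(w + 2)*(w^2 + 2*w - 8) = (w - 2)*(w + 2)*(w + 4)*(w - 2)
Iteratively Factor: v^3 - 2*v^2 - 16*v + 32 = (v + 4)*(v^2 - 6*v + 8) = (v - 2)*(v + 4)*(v - 4)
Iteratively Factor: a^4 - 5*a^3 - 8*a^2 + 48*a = (a)*(a^3 - 5*a^2 - 8*a + 48) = a*(a - 4)*(a^2 - a - 12) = a*(a - 4)^2*(a + 3)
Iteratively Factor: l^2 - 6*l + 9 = (l - 3)*(l - 3)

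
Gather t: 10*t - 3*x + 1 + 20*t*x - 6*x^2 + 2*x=t*(20*x + 10) - 6*x^2 - x + 1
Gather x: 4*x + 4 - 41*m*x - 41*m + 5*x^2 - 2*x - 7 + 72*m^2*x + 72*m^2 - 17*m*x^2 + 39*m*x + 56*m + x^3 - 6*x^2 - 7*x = 72*m^2 + 15*m + x^3 + x^2*(-17*m - 1) + x*(72*m^2 - 2*m - 5) - 3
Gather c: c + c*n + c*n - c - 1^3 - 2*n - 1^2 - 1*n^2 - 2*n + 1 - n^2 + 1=2*c*n - 2*n^2 - 4*n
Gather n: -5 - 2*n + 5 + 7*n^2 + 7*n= 7*n^2 + 5*n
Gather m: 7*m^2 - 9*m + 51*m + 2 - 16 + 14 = 7*m^2 + 42*m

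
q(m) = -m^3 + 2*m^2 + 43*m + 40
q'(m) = -3*m^2 + 4*m + 43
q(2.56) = 146.41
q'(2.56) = 33.58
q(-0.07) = 37.00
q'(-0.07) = 42.71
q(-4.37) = -26.26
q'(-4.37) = -31.77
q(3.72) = 176.16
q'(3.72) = 16.36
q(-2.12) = -32.64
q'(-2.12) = 21.04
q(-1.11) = -3.90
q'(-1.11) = 34.86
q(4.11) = 181.09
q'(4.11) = 8.76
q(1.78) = 117.24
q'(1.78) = 40.61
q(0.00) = 40.00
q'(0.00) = 43.00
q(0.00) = 40.00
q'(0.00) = 43.00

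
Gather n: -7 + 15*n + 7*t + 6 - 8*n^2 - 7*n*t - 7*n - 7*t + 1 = -8*n^2 + n*(8 - 7*t)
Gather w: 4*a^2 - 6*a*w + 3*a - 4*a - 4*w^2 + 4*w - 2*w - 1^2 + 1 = 4*a^2 - a - 4*w^2 + w*(2 - 6*a)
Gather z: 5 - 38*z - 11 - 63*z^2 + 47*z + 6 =-63*z^2 + 9*z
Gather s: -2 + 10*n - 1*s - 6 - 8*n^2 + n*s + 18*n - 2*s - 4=-8*n^2 + 28*n + s*(n - 3) - 12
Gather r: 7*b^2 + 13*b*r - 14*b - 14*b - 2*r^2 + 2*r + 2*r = 7*b^2 - 28*b - 2*r^2 + r*(13*b + 4)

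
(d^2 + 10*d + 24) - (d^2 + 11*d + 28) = -d - 4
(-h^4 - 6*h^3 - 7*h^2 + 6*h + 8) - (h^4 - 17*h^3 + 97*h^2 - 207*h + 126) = -2*h^4 + 11*h^3 - 104*h^2 + 213*h - 118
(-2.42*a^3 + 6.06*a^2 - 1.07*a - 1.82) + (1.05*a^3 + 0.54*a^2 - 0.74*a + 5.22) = -1.37*a^3 + 6.6*a^2 - 1.81*a + 3.4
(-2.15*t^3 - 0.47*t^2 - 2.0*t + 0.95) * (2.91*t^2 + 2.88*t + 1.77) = -6.2565*t^5 - 7.5597*t^4 - 10.9791*t^3 - 3.8274*t^2 - 0.804*t + 1.6815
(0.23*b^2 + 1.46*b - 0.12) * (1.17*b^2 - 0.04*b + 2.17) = 0.2691*b^4 + 1.699*b^3 + 0.3003*b^2 + 3.173*b - 0.2604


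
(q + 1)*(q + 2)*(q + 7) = q^3 + 10*q^2 + 23*q + 14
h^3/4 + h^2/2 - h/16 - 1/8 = (h/4 + 1/2)*(h - 1/2)*(h + 1/2)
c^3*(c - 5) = c^4 - 5*c^3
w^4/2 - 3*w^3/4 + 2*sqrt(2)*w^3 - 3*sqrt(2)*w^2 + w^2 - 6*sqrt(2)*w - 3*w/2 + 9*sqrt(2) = (w/2 + sqrt(2))*(w - 3/2)*(w - sqrt(2))*(w + 3*sqrt(2))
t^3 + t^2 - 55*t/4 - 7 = (t - 7/2)*(t + 1/2)*(t + 4)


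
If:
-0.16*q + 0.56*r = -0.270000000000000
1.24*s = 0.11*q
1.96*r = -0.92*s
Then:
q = 1.47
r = -0.06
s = 0.13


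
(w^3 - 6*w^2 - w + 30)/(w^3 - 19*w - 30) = (w - 3)/(w + 3)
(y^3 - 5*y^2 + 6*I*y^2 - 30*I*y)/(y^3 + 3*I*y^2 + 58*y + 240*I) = y*(y - 5)/(y^2 - 3*I*y + 40)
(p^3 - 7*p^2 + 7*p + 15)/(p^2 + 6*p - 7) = (p^3 - 7*p^2 + 7*p + 15)/(p^2 + 6*p - 7)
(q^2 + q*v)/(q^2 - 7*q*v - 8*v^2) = q/(q - 8*v)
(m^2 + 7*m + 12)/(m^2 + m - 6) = (m + 4)/(m - 2)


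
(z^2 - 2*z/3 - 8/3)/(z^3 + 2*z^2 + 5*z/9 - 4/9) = 3*(z - 2)/(3*z^2 + 2*z - 1)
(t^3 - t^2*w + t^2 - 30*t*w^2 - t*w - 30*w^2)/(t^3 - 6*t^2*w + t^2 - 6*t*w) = (t + 5*w)/t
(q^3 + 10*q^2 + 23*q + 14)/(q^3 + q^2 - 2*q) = (q^2 + 8*q + 7)/(q*(q - 1))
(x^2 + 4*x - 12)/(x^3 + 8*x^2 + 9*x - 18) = (x - 2)/(x^2 + 2*x - 3)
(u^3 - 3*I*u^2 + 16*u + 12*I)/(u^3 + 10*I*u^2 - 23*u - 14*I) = (u - 6*I)/(u + 7*I)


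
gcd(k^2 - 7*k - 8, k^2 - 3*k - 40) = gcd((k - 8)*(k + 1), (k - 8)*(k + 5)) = k - 8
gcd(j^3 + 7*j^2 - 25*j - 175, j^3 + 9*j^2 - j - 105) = j^2 + 12*j + 35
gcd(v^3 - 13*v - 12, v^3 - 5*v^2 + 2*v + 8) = v^2 - 3*v - 4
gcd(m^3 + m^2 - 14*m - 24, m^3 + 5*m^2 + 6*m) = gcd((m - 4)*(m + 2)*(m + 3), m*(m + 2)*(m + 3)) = m^2 + 5*m + 6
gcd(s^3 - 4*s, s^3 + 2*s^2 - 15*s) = s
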